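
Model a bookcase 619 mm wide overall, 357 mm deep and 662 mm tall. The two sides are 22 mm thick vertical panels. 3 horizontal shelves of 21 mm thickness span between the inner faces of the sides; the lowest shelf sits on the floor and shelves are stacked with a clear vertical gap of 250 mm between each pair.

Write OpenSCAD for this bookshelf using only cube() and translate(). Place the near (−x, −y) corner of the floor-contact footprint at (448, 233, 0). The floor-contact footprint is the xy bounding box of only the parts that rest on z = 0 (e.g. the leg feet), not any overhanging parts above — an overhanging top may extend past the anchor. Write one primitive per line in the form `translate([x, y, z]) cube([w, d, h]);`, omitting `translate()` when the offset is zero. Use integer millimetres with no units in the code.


translate([448, 233, 0]) cube([22, 357, 662]);
translate([1045, 233, 0]) cube([22, 357, 662]);
translate([470, 233, 0]) cube([575, 357, 21]);
translate([470, 233, 271]) cube([575, 357, 21]);
translate([470, 233, 542]) cube([575, 357, 21]);


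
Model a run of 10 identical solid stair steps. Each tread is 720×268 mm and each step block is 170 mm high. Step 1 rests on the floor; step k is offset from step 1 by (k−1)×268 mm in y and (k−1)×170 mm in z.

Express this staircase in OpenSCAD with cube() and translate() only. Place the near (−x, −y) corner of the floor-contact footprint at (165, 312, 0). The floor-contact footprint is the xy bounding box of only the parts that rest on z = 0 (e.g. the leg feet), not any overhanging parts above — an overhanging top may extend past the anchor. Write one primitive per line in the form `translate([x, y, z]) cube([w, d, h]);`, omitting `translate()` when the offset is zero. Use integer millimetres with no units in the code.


translate([165, 312, 0]) cube([720, 268, 170]);
translate([165, 580, 170]) cube([720, 268, 170]);
translate([165, 848, 340]) cube([720, 268, 170]);
translate([165, 1116, 510]) cube([720, 268, 170]);
translate([165, 1384, 680]) cube([720, 268, 170]);
translate([165, 1652, 850]) cube([720, 268, 170]);
translate([165, 1920, 1020]) cube([720, 268, 170]);
translate([165, 2188, 1190]) cube([720, 268, 170]);
translate([165, 2456, 1360]) cube([720, 268, 170]);
translate([165, 2724, 1530]) cube([720, 268, 170]);


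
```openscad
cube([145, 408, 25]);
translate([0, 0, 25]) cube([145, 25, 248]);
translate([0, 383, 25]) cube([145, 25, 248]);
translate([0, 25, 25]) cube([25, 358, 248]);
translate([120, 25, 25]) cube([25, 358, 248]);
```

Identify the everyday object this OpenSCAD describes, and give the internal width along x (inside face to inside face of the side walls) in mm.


An open box. The internal width is 95 mm.

A 145×408 base slab with four walls standing on it — an open box. The base is 145 mm wide and the walls are 25 mm thick, so the internal width is 145 − 2 × 25 = 95 mm.


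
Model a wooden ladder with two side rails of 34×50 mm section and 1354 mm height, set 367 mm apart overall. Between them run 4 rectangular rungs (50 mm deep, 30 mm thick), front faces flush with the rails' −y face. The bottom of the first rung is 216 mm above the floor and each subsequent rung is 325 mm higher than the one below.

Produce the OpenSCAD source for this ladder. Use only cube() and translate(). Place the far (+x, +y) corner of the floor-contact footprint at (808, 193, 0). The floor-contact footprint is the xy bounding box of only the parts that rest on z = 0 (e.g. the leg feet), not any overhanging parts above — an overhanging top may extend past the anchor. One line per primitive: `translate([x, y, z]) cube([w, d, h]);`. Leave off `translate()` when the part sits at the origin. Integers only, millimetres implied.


translate([441, 143, 0]) cube([34, 50, 1354]);
translate([774, 143, 0]) cube([34, 50, 1354]);
translate([475, 143, 216]) cube([299, 50, 30]);
translate([475, 143, 541]) cube([299, 50, 30]);
translate([475, 143, 866]) cube([299, 50, 30]);
translate([475, 143, 1191]) cube([299, 50, 30]);


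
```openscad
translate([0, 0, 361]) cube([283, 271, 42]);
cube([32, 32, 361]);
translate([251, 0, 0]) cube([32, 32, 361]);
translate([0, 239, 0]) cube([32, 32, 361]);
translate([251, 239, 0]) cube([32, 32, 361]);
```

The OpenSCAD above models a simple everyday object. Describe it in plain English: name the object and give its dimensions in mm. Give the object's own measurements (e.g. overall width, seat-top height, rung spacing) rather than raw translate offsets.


A simple wooden stool: a rectangular seat 283 mm (x) by 271 mm (y), 42 mm thick, top face at z = 403 mm, on four square legs, each 32×32 mm in cross-section. The legs rest on z = 0, each flush with a corner of the seat.


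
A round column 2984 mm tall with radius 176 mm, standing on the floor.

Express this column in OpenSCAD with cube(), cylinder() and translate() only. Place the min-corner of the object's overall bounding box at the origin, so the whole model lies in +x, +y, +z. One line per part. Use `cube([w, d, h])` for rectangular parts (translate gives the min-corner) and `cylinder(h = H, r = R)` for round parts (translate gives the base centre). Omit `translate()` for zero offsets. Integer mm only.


translate([176, 176, 0]) cylinder(h = 2984, r = 176);


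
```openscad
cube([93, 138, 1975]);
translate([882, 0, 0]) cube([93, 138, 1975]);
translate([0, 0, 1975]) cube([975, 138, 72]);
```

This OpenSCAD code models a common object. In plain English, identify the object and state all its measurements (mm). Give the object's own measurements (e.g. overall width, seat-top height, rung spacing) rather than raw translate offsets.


A door frame. The clear opening is 789 mm wide and 1975 mm high. Two 93 mm wide jambs, 138 mm deep, stand either side of the opening from the floor to the top of the opening. A 72 mm thick head sits across the top of both jambs, spanning the full outside width of the frame.


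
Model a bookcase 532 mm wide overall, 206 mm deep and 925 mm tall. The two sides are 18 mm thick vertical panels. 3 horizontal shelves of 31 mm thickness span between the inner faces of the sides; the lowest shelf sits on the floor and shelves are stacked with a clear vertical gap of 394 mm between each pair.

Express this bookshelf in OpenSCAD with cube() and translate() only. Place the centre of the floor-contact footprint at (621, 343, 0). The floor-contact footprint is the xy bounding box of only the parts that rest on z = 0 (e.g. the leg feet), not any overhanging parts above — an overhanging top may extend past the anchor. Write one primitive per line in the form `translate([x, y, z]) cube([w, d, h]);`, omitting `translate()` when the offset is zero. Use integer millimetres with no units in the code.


translate([355, 240, 0]) cube([18, 206, 925]);
translate([869, 240, 0]) cube([18, 206, 925]);
translate([373, 240, 0]) cube([496, 206, 31]);
translate([373, 240, 425]) cube([496, 206, 31]);
translate([373, 240, 850]) cube([496, 206, 31]);


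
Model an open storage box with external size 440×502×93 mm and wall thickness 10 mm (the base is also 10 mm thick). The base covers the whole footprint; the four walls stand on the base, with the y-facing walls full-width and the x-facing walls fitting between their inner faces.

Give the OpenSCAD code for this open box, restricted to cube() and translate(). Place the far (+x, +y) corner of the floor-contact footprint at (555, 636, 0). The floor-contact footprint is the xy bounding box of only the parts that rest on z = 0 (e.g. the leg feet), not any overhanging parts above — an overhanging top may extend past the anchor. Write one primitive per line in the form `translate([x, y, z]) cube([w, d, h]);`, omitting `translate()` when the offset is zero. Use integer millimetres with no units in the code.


translate([115, 134, 0]) cube([440, 502, 10]);
translate([115, 134, 10]) cube([440, 10, 83]);
translate([115, 626, 10]) cube([440, 10, 83]);
translate([115, 144, 10]) cube([10, 482, 83]);
translate([545, 144, 10]) cube([10, 482, 83]);


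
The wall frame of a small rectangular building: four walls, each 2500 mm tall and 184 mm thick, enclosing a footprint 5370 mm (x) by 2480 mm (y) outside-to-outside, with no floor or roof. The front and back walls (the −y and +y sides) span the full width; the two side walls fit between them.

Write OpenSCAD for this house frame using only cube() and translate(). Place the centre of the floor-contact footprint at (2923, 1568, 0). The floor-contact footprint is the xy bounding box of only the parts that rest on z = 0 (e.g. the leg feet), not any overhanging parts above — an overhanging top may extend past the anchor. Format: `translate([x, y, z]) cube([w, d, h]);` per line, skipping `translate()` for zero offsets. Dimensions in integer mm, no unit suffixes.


translate([238, 328, 0]) cube([5370, 184, 2500]);
translate([238, 2624, 0]) cube([5370, 184, 2500]);
translate([238, 512, 0]) cube([184, 2112, 2500]);
translate([5424, 512, 0]) cube([184, 2112, 2500]);


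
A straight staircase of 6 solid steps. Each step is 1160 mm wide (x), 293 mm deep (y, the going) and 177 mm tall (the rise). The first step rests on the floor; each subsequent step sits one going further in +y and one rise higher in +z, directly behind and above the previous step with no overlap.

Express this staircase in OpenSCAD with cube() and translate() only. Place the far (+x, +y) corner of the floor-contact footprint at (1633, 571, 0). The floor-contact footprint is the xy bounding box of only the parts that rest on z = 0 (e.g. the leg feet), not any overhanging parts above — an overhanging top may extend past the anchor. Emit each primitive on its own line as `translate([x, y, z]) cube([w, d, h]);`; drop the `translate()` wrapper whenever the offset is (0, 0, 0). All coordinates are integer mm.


translate([473, 278, 0]) cube([1160, 293, 177]);
translate([473, 571, 177]) cube([1160, 293, 177]);
translate([473, 864, 354]) cube([1160, 293, 177]);
translate([473, 1157, 531]) cube([1160, 293, 177]);
translate([473, 1450, 708]) cube([1160, 293, 177]);
translate([473, 1743, 885]) cube([1160, 293, 177]);


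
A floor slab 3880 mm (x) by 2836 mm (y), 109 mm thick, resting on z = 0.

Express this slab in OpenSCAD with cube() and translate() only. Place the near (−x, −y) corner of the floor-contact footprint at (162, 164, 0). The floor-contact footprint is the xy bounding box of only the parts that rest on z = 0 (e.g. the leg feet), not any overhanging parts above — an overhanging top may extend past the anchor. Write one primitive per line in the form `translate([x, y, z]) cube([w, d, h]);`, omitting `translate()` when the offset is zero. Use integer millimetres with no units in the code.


translate([162, 164, 0]) cube([3880, 2836, 109]);


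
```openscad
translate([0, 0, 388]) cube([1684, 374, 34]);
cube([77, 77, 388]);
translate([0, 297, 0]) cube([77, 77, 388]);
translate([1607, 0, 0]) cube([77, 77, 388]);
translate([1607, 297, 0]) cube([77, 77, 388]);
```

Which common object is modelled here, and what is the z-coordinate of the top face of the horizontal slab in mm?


A bench. The seat-top height is 422 mm.

A long slab on four corner posts — a bench. The slab sits at z = 388 with thickness 34, so the top is 388 + 34 = 422 mm.


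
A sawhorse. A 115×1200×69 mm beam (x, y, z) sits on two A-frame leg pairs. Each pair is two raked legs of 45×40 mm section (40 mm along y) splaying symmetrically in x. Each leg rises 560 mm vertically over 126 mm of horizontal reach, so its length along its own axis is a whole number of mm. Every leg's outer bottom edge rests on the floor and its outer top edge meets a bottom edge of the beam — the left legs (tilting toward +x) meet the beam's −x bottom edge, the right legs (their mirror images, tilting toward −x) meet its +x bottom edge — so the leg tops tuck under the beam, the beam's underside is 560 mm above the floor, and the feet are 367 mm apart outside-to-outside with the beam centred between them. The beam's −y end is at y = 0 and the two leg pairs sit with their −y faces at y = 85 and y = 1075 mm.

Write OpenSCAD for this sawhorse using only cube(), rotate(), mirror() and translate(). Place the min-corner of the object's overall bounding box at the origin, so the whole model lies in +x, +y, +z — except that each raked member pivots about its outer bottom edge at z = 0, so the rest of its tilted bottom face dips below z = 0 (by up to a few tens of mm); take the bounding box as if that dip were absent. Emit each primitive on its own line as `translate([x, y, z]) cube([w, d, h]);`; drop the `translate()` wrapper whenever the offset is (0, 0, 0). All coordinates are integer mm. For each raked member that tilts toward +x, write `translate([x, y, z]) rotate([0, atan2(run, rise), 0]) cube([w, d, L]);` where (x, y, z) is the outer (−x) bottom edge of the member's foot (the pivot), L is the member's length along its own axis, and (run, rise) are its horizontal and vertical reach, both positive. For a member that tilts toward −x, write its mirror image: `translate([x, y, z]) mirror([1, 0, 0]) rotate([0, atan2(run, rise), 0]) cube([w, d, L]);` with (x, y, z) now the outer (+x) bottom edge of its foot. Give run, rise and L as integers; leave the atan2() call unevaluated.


translate([126, 0, 560]) cube([115, 1200, 69]);
translate([0, 85, 0]) rotate([0, atan2(126, 560), 0]) cube([45, 40, 574]);
translate([367, 85, 0]) mirror([1, 0, 0]) rotate([0, atan2(126, 560), 0]) cube([45, 40, 574]);
translate([0, 1075, 0]) rotate([0, atan2(126, 560), 0]) cube([45, 40, 574]);
translate([367, 1075, 0]) mirror([1, 0, 0]) rotate([0, atan2(126, 560), 0]) cube([45, 40, 574]);


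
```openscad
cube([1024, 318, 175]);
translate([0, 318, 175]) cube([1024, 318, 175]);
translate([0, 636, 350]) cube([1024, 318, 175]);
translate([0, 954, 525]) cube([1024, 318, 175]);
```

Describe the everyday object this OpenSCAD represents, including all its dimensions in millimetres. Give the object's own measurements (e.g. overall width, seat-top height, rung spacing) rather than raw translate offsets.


A straight staircase of 4 solid steps. Each step is 1024 mm wide (x), 318 mm deep (y, the going) and 175 mm tall (the rise). The first step rests on the floor; each subsequent step sits one going further in +y and one rise higher in +z, directly behind and above the previous step with no overlap.


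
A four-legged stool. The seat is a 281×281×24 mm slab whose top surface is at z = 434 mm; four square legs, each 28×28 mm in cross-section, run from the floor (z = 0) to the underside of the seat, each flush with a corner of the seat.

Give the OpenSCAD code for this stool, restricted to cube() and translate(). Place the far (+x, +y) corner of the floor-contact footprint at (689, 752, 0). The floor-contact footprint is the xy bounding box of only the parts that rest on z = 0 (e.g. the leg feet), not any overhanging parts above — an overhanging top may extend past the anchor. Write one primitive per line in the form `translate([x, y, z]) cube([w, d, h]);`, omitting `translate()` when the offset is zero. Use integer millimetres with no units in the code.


translate([408, 471, 410]) cube([281, 281, 24]);
translate([408, 471, 0]) cube([28, 28, 410]);
translate([661, 471, 0]) cube([28, 28, 410]);
translate([408, 724, 0]) cube([28, 28, 410]);
translate([661, 724, 0]) cube([28, 28, 410]);


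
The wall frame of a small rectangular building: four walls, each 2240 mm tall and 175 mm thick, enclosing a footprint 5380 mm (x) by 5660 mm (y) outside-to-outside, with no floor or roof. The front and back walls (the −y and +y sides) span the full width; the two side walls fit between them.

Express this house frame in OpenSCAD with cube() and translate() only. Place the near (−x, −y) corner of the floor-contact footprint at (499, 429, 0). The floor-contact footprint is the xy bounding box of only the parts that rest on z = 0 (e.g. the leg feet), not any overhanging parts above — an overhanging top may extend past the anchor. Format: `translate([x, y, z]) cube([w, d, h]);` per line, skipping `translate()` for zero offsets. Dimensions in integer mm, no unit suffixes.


translate([499, 429, 0]) cube([5380, 175, 2240]);
translate([499, 5914, 0]) cube([5380, 175, 2240]);
translate([499, 604, 0]) cube([175, 5310, 2240]);
translate([5704, 604, 0]) cube([175, 5310, 2240]);


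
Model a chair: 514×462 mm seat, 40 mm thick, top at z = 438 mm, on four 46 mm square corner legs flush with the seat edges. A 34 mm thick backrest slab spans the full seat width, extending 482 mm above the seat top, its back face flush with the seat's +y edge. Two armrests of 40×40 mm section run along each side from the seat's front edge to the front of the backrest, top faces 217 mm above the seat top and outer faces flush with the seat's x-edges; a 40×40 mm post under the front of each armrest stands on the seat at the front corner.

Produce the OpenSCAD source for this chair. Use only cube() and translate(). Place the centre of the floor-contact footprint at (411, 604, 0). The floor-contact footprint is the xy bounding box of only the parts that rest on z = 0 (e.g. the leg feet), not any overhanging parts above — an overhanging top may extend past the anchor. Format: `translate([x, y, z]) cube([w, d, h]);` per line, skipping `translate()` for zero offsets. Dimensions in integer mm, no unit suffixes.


translate([154, 373, 398]) cube([514, 462, 40]);
translate([154, 373, 0]) cube([46, 46, 398]);
translate([622, 373, 0]) cube([46, 46, 398]);
translate([154, 789, 0]) cube([46, 46, 398]);
translate([622, 789, 0]) cube([46, 46, 398]);
translate([154, 801, 438]) cube([514, 34, 482]);
translate([154, 373, 615]) cube([40, 428, 40]);
translate([628, 373, 615]) cube([40, 428, 40]);
translate([154, 373, 438]) cube([40, 40, 177]);
translate([628, 373, 438]) cube([40, 40, 177]);


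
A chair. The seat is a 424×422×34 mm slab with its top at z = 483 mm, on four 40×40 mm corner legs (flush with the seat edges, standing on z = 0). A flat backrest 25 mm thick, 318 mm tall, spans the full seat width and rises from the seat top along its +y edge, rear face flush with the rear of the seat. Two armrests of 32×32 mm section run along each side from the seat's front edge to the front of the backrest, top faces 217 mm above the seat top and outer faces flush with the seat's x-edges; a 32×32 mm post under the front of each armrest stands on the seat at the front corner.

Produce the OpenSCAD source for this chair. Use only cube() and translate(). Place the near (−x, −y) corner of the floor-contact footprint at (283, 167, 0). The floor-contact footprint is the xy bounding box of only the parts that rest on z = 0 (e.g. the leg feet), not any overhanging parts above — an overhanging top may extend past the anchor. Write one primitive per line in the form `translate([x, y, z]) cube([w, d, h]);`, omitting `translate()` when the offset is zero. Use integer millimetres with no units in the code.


translate([283, 167, 449]) cube([424, 422, 34]);
translate([283, 167, 0]) cube([40, 40, 449]);
translate([667, 167, 0]) cube([40, 40, 449]);
translate([283, 549, 0]) cube([40, 40, 449]);
translate([667, 549, 0]) cube([40, 40, 449]);
translate([283, 564, 483]) cube([424, 25, 318]);
translate([283, 167, 668]) cube([32, 397, 32]);
translate([675, 167, 668]) cube([32, 397, 32]);
translate([283, 167, 483]) cube([32, 32, 185]);
translate([675, 167, 483]) cube([32, 32, 185]);


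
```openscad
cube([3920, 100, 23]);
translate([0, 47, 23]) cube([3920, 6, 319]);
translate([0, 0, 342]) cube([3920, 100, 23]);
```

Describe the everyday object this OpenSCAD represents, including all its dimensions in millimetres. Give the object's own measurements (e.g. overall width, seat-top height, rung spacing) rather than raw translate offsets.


An I-beam lying along x, 3920 mm long. Overall section height 365 mm. Two flanges 100 mm wide (y) and 23 mm thick, one on the floor and one at the top; a web 6 mm thick runs between them, centred on the flange width.


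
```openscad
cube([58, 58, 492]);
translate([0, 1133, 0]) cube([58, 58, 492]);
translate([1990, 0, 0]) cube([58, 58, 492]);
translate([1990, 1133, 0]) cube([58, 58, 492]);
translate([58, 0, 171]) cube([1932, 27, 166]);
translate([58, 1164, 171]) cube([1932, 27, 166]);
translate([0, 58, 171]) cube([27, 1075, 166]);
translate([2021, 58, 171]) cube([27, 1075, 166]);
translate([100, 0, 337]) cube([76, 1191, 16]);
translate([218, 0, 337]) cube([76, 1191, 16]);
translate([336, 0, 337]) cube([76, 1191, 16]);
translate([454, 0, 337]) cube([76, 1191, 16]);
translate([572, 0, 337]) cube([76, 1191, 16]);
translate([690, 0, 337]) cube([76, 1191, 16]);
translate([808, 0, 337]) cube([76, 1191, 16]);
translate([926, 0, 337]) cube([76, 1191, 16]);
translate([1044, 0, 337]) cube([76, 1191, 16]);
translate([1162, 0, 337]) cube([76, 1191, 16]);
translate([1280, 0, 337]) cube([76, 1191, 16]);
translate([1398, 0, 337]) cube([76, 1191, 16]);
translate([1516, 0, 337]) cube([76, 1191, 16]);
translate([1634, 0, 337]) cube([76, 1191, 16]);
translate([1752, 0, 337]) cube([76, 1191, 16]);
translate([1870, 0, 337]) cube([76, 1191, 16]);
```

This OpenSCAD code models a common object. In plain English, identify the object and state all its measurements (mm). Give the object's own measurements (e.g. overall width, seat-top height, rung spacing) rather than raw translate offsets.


A bed frame 2048 mm long (x) by 1191 mm wide (y). Four 58×58 mm corner posts, 492 mm tall, at the corners of the footprint. Four rails of 27 mm thickness and 166 mm height run between adjacent posts with their undersides at z = 171 mm, their outer faces flush with the outside of the frame (the two x-running rails run between the posts' inner faces; the two y-running rails run between the posts' inner faces). 16 slats, each 76 mm wide (x) and 16 mm thick, lie across the top of the two x-running rails, running the full 1191 mm width of the frame in y; along x they sit between the end posts with a 42 mm gap after the −x posts and between neighbouring slats, leaving 44 mm before the +x posts.


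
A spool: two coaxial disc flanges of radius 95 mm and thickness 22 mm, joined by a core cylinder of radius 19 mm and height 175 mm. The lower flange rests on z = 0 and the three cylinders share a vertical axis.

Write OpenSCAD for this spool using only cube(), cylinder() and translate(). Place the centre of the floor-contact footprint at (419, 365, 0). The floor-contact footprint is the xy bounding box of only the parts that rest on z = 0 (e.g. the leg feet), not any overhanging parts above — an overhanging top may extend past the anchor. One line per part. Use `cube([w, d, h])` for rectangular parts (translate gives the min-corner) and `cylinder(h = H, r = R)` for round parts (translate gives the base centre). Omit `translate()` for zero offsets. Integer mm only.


translate([419, 365, 0]) cylinder(h = 22, r = 95);
translate([419, 365, 22]) cylinder(h = 175, r = 19);
translate([419, 365, 197]) cylinder(h = 22, r = 95);


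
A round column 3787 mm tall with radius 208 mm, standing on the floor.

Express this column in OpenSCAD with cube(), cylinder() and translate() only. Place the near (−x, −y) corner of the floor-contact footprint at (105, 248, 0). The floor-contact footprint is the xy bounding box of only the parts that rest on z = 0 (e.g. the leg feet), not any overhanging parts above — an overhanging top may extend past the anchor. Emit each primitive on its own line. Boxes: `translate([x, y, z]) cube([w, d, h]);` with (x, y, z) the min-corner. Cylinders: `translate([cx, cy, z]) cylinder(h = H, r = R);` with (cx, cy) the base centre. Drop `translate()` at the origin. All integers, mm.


translate([313, 456, 0]) cylinder(h = 3787, r = 208);


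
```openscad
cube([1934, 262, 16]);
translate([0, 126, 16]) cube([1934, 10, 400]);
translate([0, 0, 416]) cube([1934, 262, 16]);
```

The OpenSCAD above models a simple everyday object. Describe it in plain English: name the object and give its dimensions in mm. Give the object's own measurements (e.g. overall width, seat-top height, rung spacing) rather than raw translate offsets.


An I-beam lying along x, 1934 mm long. Overall section height 432 mm. Two flanges 262 mm wide (y) and 16 mm thick, one on the floor and one at the top; a web 10 mm thick runs between them, centred on the flange width.


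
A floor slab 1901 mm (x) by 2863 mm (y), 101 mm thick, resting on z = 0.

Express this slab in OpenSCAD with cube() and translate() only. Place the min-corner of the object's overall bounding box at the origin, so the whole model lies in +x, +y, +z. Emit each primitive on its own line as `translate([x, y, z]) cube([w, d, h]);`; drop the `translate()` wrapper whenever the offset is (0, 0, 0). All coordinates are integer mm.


cube([1901, 2863, 101]);


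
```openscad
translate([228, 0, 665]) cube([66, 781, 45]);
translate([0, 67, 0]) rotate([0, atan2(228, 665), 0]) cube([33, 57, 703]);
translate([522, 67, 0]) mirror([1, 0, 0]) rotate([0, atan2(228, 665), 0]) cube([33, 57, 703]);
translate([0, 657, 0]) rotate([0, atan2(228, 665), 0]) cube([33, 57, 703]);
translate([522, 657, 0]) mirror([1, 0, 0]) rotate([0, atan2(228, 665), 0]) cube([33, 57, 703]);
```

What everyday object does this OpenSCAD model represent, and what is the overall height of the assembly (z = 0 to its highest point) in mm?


A sawhorse. The overall height is 710 mm.

A beam across two mirrored pairs of raked legs — a sawhorse. The beam's underside is at z = 665 (matching the legs' vertical rise in atan2(228, 665)) and the beam is 45 mm tall, so its top is at 665 + 45 = 710 mm. The raked legs top out at the beam's underside, so that is the highest point.


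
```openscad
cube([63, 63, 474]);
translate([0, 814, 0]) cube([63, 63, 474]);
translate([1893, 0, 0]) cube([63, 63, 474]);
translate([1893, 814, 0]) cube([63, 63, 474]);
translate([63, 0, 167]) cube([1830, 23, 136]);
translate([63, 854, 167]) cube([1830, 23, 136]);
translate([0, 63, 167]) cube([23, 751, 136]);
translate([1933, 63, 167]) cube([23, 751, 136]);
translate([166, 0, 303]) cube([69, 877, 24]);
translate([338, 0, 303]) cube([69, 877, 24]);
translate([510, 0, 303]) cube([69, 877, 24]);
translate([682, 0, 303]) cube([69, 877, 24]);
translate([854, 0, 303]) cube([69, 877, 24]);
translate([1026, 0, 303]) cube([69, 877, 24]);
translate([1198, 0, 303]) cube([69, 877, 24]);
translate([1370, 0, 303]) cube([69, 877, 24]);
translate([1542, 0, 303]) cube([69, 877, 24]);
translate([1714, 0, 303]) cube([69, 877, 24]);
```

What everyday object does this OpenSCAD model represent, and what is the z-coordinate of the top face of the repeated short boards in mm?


A bed frame. The slat-top height is 327 mm.

Four posts, four rails, and a row of slats — a bed frame. Slats sit on the rails at z = 167 + 136 = 303; with slat thickness 24, the top is 327 mm.


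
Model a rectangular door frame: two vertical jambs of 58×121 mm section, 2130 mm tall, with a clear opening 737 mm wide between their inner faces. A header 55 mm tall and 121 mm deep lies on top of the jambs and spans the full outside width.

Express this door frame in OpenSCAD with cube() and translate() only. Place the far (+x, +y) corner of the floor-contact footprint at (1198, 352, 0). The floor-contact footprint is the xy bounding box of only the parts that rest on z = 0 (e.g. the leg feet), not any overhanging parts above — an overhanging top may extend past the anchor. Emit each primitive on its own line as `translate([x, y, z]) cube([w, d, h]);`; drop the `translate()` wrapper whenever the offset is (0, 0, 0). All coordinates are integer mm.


translate([345, 231, 0]) cube([58, 121, 2130]);
translate([1140, 231, 0]) cube([58, 121, 2130]);
translate([345, 231, 2130]) cube([853, 121, 55]);


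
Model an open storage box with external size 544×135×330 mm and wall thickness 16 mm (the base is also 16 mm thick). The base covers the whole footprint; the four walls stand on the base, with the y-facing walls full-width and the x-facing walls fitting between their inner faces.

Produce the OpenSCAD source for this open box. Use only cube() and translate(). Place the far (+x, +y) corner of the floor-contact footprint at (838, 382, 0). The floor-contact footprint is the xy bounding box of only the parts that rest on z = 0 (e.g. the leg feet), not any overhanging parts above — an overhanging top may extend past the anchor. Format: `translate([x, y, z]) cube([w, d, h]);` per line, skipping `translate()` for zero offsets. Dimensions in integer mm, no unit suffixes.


translate([294, 247, 0]) cube([544, 135, 16]);
translate([294, 247, 16]) cube([544, 16, 314]);
translate([294, 366, 16]) cube([544, 16, 314]);
translate([294, 263, 16]) cube([16, 103, 314]);
translate([822, 263, 16]) cube([16, 103, 314]);


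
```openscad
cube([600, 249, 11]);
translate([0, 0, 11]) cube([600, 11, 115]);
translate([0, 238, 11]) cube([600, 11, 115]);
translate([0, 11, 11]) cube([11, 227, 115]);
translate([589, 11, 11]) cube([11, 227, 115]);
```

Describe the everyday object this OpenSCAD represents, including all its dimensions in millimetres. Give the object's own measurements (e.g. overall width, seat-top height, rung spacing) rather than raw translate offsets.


An open-topped rectangular box: outside dimensions 600×249×126 mm, with a uniform wall and base thickness of 11 mm. The base is a full 600×249 slab on the floor; four walls sit on top of the base. The front and back walls (the −y and +y sides) span the full width; the two side walls fit between them.


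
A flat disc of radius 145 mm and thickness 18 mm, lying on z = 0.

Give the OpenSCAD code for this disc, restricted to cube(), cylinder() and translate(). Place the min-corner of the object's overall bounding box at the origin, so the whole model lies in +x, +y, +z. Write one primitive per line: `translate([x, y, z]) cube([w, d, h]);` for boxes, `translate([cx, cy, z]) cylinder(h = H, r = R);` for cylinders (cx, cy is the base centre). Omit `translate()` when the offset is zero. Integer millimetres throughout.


translate([145, 145, 0]) cylinder(h = 18, r = 145);


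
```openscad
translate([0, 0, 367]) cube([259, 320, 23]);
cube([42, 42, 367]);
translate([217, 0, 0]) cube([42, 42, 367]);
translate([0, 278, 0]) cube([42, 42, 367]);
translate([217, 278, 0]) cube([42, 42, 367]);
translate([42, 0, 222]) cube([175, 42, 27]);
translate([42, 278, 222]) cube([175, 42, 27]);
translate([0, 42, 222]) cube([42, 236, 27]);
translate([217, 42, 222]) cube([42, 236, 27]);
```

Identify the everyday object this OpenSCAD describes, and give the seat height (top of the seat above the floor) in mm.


A stool. The seat height is 390 mm.

A 259×320×23 slab at z = 367 on four corner posts — a stool. The seat top is 367 + 23 = 390 mm.


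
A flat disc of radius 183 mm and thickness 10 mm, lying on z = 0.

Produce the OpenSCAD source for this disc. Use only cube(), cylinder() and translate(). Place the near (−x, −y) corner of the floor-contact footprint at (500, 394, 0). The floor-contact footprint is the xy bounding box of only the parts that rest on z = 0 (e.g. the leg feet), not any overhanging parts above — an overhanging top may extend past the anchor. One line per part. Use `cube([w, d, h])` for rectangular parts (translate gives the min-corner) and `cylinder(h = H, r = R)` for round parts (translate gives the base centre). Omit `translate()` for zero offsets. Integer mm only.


translate([683, 577, 0]) cylinder(h = 10, r = 183);


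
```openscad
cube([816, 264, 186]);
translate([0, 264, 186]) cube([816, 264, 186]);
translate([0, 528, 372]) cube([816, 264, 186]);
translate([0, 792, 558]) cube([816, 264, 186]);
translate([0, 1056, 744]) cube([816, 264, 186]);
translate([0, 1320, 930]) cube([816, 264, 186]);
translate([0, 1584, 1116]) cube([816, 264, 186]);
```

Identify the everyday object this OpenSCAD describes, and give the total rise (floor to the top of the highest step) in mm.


A staircase. The total rise is 1302 mm.

7 identical blocks, each offset up and back from the previous — a staircase. Each step is 186 mm tall and there are 7 of them, so the total rise is 7 × 186 = 1302 mm.


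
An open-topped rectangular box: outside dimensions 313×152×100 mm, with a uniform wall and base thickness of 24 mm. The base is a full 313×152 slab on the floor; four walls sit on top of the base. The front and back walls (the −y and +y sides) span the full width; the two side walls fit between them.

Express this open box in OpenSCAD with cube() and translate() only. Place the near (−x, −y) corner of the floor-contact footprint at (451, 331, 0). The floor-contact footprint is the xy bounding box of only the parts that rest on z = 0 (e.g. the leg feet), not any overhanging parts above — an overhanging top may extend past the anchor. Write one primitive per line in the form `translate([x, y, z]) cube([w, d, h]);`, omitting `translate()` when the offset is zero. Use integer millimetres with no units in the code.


translate([451, 331, 0]) cube([313, 152, 24]);
translate([451, 331, 24]) cube([313, 24, 76]);
translate([451, 459, 24]) cube([313, 24, 76]);
translate([451, 355, 24]) cube([24, 104, 76]);
translate([740, 355, 24]) cube([24, 104, 76]);


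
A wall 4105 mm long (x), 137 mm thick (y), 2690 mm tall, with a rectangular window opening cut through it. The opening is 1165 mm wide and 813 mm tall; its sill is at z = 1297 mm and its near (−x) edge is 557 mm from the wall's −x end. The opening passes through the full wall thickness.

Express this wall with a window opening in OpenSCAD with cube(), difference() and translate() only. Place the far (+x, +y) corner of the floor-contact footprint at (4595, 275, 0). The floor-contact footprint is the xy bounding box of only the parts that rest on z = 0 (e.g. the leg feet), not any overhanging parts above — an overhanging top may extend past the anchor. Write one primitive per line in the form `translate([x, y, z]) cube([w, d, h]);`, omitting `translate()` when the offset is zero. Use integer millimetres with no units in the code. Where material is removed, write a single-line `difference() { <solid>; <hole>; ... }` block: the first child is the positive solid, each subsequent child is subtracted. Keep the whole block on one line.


difference() { translate([490, 138, 0]) cube([4105, 137, 2690]); translate([1047, 138, 1297]) cube([1165, 137, 813]); }


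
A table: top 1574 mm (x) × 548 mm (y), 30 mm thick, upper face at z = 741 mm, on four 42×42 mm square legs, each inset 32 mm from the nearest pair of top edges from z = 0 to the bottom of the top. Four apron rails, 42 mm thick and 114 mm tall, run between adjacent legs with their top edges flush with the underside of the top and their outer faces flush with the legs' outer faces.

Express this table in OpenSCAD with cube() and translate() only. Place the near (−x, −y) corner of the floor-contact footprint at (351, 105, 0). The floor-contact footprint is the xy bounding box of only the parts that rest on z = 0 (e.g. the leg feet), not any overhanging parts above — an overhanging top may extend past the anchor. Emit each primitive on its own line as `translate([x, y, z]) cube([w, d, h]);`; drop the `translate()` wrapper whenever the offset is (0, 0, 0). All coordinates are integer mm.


translate([319, 73, 711]) cube([1574, 548, 30]);
translate([351, 105, 0]) cube([42, 42, 711]);
translate([1819, 105, 0]) cube([42, 42, 711]);
translate([351, 547, 0]) cube([42, 42, 711]);
translate([1819, 547, 0]) cube([42, 42, 711]);
translate([393, 105, 597]) cube([1426, 42, 114]);
translate([393, 547, 597]) cube([1426, 42, 114]);
translate([351, 147, 597]) cube([42, 400, 114]);
translate([1819, 147, 597]) cube([42, 400, 114]);


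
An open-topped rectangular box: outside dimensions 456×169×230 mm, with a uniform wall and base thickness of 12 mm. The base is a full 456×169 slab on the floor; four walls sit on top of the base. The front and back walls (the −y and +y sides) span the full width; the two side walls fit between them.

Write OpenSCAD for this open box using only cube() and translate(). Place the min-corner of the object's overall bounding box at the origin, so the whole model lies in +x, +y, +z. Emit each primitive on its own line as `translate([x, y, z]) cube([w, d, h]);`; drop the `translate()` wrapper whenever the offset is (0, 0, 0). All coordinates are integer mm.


cube([456, 169, 12]);
translate([0, 0, 12]) cube([456, 12, 218]);
translate([0, 157, 12]) cube([456, 12, 218]);
translate([0, 12, 12]) cube([12, 145, 218]);
translate([444, 12, 12]) cube([12, 145, 218]);


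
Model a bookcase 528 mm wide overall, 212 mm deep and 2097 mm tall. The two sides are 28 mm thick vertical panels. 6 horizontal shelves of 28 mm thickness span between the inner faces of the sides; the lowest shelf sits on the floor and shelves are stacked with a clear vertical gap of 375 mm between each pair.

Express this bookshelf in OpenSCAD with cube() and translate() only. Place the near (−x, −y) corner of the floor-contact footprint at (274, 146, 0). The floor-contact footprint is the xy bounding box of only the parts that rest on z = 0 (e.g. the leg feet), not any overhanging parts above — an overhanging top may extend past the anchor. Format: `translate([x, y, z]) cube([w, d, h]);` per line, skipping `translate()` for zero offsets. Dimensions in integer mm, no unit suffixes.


translate([274, 146, 0]) cube([28, 212, 2097]);
translate([774, 146, 0]) cube([28, 212, 2097]);
translate([302, 146, 0]) cube([472, 212, 28]);
translate([302, 146, 403]) cube([472, 212, 28]);
translate([302, 146, 806]) cube([472, 212, 28]);
translate([302, 146, 1209]) cube([472, 212, 28]);
translate([302, 146, 1612]) cube([472, 212, 28]);
translate([302, 146, 2015]) cube([472, 212, 28]);


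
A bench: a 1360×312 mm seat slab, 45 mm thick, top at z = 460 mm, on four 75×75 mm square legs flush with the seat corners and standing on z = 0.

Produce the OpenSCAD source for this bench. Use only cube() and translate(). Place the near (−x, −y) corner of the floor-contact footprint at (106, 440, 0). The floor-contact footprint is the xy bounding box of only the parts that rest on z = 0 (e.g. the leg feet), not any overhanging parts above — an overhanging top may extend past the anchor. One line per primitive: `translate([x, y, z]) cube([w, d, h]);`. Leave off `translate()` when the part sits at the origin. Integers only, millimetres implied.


translate([106, 440, 415]) cube([1360, 312, 45]);
translate([106, 440, 0]) cube([75, 75, 415]);
translate([106, 677, 0]) cube([75, 75, 415]);
translate([1391, 440, 0]) cube([75, 75, 415]);
translate([1391, 677, 0]) cube([75, 75, 415]);


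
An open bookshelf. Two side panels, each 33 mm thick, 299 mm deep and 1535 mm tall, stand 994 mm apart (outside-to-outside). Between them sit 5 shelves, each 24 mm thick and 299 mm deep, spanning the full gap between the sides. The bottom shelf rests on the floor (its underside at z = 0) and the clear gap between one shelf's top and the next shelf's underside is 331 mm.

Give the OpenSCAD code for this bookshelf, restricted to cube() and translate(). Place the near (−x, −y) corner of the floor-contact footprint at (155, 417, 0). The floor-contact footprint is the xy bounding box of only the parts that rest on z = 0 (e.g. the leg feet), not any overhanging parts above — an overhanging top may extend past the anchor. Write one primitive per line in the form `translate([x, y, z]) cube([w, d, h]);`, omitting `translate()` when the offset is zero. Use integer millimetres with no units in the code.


translate([155, 417, 0]) cube([33, 299, 1535]);
translate([1116, 417, 0]) cube([33, 299, 1535]);
translate([188, 417, 0]) cube([928, 299, 24]);
translate([188, 417, 355]) cube([928, 299, 24]);
translate([188, 417, 710]) cube([928, 299, 24]);
translate([188, 417, 1065]) cube([928, 299, 24]);
translate([188, 417, 1420]) cube([928, 299, 24]);


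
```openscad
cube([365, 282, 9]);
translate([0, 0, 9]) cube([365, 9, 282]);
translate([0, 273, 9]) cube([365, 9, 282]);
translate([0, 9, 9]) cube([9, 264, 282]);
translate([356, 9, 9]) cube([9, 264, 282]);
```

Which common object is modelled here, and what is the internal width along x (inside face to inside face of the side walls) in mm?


An open box. The internal width is 347 mm.

A 365×282 base slab with four walls standing on it — an open box. The base is 365 mm wide and the walls are 9 mm thick, so the internal width is 365 − 2 × 9 = 347 mm.
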